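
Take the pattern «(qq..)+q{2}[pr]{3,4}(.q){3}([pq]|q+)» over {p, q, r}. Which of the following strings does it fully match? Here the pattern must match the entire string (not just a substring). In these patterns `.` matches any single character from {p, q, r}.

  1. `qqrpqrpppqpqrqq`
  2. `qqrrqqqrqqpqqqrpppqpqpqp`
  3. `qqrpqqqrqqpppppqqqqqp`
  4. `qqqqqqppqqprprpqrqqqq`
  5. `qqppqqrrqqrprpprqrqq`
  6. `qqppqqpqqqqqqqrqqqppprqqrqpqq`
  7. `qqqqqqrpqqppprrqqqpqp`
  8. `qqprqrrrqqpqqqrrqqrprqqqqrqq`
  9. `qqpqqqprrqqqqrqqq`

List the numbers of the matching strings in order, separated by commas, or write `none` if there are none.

2, 3, 4, 6, 7, 9

1 → no match
2 → match
3 → match
4 → match
5 → no match
6 → match
7 → match
8 → no match
9 → match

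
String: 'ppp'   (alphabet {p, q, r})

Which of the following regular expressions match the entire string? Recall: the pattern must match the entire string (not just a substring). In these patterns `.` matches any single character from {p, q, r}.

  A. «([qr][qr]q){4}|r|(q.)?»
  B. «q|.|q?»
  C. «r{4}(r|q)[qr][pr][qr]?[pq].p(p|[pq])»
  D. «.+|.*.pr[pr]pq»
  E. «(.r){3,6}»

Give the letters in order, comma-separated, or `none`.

A → no match
B → no match
C → no match — must start with 'r'
D → match
E → no match — must end with 'r'

D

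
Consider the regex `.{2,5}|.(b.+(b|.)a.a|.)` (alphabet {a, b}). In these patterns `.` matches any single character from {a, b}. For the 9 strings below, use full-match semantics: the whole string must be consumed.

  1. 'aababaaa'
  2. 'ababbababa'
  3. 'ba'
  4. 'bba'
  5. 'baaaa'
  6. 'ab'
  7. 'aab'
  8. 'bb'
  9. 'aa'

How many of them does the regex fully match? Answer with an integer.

1 → no match
2 → match
3 → match
4 → match
5 → match
6 → match
7 → match
8 → match
9 → match
Total matched: 8

8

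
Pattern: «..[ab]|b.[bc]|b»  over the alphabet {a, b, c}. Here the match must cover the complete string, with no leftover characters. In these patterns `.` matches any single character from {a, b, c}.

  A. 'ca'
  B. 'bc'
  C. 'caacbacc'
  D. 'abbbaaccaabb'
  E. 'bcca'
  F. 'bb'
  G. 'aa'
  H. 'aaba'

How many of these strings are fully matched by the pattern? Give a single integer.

A → no match
B → no match
C → no match
D → no match
E → no match
F → no match
G → no match
H → no match
Total matched: 0

0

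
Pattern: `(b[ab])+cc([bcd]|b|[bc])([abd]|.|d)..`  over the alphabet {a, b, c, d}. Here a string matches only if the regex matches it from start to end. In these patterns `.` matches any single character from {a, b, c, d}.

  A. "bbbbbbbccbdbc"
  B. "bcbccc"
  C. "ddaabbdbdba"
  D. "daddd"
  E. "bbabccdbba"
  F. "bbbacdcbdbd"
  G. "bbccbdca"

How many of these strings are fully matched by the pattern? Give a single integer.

1

A → no match
B → no match
C → no match — must start with "b"
D → no match — must start with "b"
E → no match
F → no match
G → match
Total matched: 1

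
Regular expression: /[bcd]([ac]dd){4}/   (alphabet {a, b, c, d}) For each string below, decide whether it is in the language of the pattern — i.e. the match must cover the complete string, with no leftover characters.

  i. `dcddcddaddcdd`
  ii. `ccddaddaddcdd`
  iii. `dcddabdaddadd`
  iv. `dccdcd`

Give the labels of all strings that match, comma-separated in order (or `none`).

i → match
ii → match
iii → no match
iv → no match — must end with `dd`

i, ii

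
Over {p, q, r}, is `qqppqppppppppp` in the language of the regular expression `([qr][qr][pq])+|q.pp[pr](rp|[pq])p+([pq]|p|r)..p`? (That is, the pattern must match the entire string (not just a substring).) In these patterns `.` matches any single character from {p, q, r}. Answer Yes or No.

No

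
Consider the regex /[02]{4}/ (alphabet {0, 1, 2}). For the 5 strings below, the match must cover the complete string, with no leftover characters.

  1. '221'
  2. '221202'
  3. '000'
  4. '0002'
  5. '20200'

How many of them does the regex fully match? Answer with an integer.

1 → no match
2 → no match
3 → no match
4 → match
5 → no match
Total matched: 1

1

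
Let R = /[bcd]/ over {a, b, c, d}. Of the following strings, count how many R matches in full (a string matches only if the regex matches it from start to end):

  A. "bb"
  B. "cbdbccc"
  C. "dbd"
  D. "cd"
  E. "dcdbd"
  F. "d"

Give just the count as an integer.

1

A → no match
B → no match
C → no match
D → no match
E → no match
F → match
Total matched: 1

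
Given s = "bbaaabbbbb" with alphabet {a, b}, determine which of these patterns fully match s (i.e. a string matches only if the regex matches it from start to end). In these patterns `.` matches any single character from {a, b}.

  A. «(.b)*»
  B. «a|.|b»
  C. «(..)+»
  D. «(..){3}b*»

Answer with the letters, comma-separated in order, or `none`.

C, D

A → no match
B → no match
C → match
D → match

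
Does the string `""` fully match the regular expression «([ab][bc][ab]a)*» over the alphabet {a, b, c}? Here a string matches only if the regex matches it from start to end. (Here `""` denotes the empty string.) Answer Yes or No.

Yes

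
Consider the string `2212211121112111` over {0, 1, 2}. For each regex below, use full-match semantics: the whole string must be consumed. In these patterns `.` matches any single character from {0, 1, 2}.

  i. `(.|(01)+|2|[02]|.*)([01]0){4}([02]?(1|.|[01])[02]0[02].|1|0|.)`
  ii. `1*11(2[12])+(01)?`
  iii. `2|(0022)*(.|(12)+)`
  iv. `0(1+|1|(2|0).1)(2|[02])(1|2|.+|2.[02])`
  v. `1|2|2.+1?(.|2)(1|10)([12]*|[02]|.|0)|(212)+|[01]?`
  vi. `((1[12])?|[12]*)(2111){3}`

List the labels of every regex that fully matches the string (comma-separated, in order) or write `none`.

i → no match
ii → no match
iii → no match
iv → no match — must start with `0`
v → match
vi → match

v, vi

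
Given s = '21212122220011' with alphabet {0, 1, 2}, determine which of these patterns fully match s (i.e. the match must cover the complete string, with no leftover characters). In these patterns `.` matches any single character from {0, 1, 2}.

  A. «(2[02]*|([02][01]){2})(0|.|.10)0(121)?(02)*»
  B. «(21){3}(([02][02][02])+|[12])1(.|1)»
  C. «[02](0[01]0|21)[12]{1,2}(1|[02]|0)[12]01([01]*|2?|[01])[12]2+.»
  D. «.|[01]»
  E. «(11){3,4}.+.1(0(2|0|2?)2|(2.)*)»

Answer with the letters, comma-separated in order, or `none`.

B

A → no match
B → match
C → no match
D → no match
E → no match — must start with '11'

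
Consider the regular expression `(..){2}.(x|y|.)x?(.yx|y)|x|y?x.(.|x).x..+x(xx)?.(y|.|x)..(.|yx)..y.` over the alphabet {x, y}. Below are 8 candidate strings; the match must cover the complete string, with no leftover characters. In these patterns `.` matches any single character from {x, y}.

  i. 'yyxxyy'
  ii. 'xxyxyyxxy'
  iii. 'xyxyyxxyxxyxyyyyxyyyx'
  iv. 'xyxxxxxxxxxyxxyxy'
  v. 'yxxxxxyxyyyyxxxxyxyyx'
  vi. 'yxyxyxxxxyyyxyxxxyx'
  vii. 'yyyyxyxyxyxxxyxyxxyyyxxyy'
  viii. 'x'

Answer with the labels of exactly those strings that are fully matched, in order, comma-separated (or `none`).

i → no match
ii → no match
iii → no match
iv → no match
v → no match
vi → match
vii → no match
viii → match

vi, viii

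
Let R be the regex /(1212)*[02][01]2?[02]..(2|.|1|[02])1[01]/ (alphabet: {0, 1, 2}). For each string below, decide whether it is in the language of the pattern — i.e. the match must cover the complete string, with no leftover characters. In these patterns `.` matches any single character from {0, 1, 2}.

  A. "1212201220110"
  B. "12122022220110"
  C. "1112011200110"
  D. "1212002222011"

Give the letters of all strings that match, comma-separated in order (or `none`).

D

A → no match
B → no match
C → no match
D → match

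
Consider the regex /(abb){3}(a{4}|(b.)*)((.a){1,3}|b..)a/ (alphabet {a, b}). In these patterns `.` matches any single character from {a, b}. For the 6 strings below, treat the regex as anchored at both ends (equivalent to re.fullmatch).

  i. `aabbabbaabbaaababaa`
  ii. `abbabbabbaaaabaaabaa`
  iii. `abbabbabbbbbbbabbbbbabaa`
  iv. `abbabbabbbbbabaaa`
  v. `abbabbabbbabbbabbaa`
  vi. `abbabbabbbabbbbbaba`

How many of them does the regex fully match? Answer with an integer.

5

i → no match — must start with `abb`
ii → match
iii → match
iv → match
v → match
vi → match
Total matched: 5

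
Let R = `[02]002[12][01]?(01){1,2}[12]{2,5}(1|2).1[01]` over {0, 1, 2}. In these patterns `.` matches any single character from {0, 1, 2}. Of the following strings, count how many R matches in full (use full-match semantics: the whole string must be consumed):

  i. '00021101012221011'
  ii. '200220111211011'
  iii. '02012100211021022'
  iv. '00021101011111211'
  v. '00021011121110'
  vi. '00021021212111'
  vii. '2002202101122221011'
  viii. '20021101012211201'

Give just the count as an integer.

4

i → match
ii → match
iii → no match
iv → match
v → match
vi → no match
vii → no match
viii → no match
Total matched: 4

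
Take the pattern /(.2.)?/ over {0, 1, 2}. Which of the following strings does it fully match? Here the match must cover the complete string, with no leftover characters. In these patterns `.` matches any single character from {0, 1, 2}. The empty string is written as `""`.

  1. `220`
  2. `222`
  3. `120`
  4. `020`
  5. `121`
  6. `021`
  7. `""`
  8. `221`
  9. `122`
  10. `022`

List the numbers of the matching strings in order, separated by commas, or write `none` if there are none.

1 → match
2 → match
3 → match
4 → match
5 → match
6 → match
7 → match
8 → match
9 → match
10 → match

1, 2, 3, 4, 5, 6, 7, 8, 9, 10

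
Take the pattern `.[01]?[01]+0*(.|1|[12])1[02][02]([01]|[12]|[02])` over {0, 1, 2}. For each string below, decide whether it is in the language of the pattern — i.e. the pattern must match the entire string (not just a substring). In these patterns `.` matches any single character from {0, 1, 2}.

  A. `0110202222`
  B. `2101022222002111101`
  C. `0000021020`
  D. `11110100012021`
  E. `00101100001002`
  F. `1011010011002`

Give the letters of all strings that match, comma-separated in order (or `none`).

A → no match
B → no match
C → match
D → no match
E → match
F → match

C, E, F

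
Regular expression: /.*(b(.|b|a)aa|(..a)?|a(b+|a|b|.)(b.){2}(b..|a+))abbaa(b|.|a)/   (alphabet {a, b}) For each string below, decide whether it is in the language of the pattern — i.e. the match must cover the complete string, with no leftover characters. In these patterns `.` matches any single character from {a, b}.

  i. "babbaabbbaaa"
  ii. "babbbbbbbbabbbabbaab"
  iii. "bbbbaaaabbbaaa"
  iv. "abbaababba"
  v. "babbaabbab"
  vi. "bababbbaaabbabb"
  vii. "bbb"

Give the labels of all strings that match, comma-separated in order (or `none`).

ii

i → no match
ii → match
iii → no match
iv → no match
v → no match
vi → no match
vii → no match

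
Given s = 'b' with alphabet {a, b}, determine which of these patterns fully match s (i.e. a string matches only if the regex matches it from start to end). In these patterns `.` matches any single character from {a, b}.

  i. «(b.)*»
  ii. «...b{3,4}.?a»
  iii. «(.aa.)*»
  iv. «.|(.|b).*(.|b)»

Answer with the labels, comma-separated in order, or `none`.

iv

i → no match
ii → no match — must end with 'a'
iii → no match
iv → match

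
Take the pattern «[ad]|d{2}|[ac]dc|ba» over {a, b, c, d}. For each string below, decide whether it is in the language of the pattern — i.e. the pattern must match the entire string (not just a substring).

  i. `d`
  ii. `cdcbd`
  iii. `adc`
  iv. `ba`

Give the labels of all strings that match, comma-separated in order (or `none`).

i → match
ii → no match
iii → match
iv → match

i, iii, iv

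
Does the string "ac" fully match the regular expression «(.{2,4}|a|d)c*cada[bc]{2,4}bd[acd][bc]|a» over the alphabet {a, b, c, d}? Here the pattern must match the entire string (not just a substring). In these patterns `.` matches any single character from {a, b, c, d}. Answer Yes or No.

No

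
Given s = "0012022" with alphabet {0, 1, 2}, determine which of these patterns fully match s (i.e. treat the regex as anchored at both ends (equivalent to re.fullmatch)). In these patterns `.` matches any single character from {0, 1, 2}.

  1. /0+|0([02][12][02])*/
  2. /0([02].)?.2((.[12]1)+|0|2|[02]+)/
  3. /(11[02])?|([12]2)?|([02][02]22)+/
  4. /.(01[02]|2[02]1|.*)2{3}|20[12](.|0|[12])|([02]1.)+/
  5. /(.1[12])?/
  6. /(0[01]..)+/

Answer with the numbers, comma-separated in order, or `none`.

1 → match
2 → no match
3 → no match
4 → no match
5 → no match
6 → no match

1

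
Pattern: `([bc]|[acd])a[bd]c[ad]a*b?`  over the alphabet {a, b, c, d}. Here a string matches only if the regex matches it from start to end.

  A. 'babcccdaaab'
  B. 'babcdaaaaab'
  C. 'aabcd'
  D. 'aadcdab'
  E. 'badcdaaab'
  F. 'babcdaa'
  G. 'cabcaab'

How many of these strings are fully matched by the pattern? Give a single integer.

A → no match
B → match
C → match
D → match
E → match
F → match
G → match
Total matched: 6

6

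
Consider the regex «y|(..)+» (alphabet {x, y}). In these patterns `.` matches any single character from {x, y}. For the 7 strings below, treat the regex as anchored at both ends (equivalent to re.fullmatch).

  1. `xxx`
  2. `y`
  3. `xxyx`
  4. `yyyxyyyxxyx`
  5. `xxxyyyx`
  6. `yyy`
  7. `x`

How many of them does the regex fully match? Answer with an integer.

2

1. `xxx` → no match
2. `y` → match
3. `xxyx` → match
4. `yyyxyyyxxyx` → no match
5. `xxxyyyx` → no match
6. `yyy` → no match
7. `x` → no match
Total matched: 2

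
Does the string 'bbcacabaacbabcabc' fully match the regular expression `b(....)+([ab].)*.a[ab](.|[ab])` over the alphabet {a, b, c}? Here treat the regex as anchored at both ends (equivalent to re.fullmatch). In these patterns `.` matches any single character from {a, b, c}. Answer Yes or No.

Yes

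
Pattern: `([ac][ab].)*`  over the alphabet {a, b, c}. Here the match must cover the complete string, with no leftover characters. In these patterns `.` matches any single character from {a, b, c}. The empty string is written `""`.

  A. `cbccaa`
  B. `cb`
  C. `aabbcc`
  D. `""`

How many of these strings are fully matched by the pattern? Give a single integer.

2

A → match
B → no match
C → no match
D → match
Total matched: 2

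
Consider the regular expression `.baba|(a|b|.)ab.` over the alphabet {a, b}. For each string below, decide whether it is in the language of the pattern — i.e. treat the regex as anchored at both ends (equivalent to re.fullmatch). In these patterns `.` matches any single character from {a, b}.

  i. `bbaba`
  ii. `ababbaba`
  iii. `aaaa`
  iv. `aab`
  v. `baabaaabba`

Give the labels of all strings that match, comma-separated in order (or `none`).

i. `bbaba` → match
ii. `ababbaba` → no match
iii. `aaaa` → no match
iv. `aab` → no match
v. `baabaaabba` → no match

i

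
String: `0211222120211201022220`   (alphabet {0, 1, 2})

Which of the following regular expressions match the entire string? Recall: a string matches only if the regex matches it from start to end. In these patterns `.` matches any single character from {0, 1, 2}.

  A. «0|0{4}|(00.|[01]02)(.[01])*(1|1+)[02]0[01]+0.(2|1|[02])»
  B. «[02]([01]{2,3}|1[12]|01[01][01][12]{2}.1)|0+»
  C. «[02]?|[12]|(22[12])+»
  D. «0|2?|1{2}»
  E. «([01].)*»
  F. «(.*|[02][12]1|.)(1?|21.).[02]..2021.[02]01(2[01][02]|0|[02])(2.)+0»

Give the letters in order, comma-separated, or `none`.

F

A → no match
B → no match
C → no match
D → no match
E → no match
F → match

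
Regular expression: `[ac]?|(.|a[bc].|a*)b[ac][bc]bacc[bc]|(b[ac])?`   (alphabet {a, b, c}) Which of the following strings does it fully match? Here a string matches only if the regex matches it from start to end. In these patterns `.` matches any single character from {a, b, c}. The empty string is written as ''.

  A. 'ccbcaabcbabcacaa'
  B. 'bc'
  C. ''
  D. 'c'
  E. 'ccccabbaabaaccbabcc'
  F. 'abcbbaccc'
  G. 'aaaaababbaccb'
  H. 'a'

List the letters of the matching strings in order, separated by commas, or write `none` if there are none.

B, C, D, F, G, H

A → no match
B → match
C → match
D → match
E → no match
F → match
G → match
H → match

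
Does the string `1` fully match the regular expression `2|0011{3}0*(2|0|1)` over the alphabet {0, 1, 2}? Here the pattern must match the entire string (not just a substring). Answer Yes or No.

No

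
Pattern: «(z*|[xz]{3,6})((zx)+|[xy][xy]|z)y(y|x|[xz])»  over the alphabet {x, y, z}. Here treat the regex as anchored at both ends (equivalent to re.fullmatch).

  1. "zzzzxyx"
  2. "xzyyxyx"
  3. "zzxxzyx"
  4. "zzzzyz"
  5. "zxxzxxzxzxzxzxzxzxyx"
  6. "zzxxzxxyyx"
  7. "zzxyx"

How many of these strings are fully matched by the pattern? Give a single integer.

6

1 → match
2 → no match
3 → match
4 → match
5 → match
6 → match
7 → match
Total matched: 6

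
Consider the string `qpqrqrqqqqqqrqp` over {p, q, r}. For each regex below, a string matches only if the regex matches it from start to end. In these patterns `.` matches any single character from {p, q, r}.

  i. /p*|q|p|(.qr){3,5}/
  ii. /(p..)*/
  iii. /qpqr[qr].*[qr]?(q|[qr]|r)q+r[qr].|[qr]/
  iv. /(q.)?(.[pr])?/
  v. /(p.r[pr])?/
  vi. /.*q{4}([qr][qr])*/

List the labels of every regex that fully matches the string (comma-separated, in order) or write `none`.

iii

i → no match
ii → no match
iii → match
iv → no match
v → no match
vi → no match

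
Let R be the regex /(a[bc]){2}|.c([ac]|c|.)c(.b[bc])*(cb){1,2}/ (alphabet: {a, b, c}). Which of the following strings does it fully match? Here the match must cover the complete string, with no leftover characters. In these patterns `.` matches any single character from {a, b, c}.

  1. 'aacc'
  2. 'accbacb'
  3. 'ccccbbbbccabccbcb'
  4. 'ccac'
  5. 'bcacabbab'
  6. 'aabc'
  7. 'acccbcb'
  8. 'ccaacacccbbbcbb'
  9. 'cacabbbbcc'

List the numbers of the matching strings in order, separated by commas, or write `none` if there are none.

1 → no match
2 → no match
3 → no match
4 → no match
5 → no match
6 → no match
7 → no match
8 → no match
9 → no match

none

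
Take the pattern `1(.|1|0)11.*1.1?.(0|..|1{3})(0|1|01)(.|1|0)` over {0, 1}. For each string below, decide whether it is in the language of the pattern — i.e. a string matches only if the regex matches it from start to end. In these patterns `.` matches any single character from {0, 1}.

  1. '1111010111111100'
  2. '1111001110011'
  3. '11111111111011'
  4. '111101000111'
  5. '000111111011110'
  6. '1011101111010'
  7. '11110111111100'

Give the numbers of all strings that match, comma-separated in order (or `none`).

1 → match
2 → match
3 → match
4 → match
5 → no match — must start with '1'
6 → match
7 → match

1, 2, 3, 4, 6, 7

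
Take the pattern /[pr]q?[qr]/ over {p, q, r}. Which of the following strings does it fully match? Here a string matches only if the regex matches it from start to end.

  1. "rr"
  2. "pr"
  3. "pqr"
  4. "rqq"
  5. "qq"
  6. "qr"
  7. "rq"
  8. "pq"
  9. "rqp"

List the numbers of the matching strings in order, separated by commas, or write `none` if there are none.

1, 2, 3, 4, 7, 8

1. "rr" → match
2. "pr" → match
3. "pqr" → match
4. "rqq" → match
5. "qq" → no match
6. "qr" → no match
7. "rq" → match
8. "pq" → match
9. "rqp" → no match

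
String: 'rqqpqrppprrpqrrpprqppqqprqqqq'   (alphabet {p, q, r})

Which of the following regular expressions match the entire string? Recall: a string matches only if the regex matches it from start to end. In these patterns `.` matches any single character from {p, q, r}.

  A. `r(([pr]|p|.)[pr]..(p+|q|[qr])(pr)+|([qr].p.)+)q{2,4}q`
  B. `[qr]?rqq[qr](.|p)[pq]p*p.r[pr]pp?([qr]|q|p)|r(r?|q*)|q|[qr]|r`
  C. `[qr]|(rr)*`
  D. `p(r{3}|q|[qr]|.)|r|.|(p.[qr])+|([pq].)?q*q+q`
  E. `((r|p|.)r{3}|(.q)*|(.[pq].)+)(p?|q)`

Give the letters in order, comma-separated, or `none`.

A

A → match
B → no match
C → no match
D → no match
E → no match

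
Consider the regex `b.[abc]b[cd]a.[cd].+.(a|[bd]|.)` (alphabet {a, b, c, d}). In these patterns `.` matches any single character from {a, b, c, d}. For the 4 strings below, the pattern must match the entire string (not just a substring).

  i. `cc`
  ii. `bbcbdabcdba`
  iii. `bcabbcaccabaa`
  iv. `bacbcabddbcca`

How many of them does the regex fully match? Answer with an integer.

2

i → no match — must start with `b`
ii → match
iii → no match
iv → match
Total matched: 2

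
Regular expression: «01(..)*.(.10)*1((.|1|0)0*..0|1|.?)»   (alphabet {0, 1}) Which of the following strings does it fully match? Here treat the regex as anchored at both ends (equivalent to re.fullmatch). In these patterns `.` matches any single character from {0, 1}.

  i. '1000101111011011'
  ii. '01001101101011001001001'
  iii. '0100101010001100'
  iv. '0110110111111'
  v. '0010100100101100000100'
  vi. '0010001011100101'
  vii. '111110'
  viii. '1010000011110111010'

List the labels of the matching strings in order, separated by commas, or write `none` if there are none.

i → no match — must start with '01'
ii → no match
iii → no match
iv → match
v → no match — must start with '01'
vi → no match — must start with '01'
vii. '111110' → no match — must start with '01'
viii → no match — must start with '01'

iv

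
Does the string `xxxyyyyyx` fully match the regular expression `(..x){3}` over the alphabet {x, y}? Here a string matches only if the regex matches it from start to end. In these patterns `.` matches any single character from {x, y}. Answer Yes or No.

No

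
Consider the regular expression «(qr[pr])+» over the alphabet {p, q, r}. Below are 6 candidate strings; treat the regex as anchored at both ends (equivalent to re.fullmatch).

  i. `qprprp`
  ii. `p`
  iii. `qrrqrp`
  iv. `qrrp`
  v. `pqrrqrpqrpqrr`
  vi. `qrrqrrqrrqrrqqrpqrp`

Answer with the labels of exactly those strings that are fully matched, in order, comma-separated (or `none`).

i → no match — must start with `qr`
ii → no match — must start with `qr`
iii → match
iv → no match
v → no match — must start with `qr`
vi → no match

iii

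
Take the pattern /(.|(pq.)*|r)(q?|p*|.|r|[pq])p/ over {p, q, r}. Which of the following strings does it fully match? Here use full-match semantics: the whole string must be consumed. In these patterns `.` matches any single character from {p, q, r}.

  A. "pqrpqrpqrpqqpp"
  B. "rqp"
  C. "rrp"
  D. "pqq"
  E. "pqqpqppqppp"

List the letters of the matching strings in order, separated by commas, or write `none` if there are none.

A → match
B → match
C → match
D → no match — must end with "p"
E → match

A, B, C, E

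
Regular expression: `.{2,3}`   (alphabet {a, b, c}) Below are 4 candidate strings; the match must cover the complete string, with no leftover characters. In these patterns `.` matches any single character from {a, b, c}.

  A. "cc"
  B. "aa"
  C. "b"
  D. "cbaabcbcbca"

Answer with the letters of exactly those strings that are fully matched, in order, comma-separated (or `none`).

A, B

A → match
B → match
C → no match
D → no match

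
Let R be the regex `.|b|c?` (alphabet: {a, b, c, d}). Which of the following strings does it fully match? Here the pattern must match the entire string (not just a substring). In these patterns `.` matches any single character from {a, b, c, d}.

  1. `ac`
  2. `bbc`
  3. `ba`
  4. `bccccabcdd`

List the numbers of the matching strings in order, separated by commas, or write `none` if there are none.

none

1 → no match
2 → no match
3 → no match
4 → no match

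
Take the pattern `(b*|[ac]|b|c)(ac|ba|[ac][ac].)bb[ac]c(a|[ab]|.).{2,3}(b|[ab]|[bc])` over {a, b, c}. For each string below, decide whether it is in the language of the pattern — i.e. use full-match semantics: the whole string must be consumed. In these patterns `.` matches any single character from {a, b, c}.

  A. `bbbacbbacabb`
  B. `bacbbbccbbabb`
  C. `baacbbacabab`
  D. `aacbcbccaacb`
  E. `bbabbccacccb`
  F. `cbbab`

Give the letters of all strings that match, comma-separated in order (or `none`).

B, C, E

A → no match
B → match
C → match
D → no match
E → match
F → no match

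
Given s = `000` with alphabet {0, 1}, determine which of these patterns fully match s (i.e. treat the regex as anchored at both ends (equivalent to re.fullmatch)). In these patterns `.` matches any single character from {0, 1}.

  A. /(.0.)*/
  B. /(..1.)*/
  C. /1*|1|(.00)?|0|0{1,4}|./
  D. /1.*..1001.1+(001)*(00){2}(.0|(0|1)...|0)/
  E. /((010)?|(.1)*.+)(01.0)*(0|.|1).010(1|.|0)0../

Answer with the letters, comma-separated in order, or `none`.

A, C

A → match
B → no match
C → match
D → no match — must start with `1`
E → no match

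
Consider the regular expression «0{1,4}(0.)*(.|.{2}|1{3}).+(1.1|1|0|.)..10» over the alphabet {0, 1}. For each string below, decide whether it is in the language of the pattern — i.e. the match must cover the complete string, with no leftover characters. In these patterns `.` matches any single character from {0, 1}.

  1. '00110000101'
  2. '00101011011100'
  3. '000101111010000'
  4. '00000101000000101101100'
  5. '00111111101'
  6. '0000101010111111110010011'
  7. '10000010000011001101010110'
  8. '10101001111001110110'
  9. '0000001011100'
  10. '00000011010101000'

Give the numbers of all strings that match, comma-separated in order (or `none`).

1 → no match — must end with '10'
2 → no match — must end with '10'
3 → no match — must end with '10'
4 → no match — must end with '10'
5 → no match — must end with '10'
6 → no match — must end with '10'
7 → no match — must start with '0'
8 → no match — must start with '0'
9 → no match — must end with '10'
10 → no match — must end with '10'

none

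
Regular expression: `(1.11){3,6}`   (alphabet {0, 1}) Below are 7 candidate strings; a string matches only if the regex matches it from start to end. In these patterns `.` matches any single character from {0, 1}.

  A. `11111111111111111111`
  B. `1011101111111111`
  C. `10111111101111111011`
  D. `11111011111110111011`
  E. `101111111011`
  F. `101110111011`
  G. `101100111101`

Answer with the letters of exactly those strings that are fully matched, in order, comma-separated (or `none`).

A, B, C, D, E, F

A → match
B → match
C → match
D → match
E → match
F → match
G → no match — must end with `11`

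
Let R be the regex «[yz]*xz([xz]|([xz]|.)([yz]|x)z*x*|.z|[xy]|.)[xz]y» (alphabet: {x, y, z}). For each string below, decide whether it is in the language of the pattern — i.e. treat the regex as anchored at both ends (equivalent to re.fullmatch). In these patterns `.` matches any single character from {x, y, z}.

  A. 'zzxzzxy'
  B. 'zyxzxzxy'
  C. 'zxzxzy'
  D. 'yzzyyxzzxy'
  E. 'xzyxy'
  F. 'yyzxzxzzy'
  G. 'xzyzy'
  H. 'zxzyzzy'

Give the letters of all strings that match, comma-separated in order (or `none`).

A → match
B → match
C → match
D → match
E → match
F → match
G → match
H → match

A, B, C, D, E, F, G, H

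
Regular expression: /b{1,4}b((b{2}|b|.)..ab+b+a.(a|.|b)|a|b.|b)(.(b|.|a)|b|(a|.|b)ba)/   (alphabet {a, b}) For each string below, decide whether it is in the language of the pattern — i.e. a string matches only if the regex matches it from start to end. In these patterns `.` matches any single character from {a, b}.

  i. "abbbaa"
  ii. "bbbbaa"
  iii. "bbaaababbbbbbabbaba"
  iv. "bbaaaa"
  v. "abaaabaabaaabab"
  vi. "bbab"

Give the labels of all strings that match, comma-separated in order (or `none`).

ii, vi

i. "abbbaa" → no match — must start with "b"
ii. "bbbbaa" → match
iii → no match
iv. "bbaaaa" → no match
v → no match — must start with "b"
vi. "bbab" → match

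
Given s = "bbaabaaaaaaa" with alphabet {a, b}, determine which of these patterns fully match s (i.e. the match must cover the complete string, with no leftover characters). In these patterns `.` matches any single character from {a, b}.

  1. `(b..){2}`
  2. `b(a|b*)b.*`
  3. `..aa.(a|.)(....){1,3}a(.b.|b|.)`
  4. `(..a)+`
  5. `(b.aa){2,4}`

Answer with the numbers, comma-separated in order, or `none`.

2, 3, 4

1 → no match
2 → match
3 → match
4 → match
5 → no match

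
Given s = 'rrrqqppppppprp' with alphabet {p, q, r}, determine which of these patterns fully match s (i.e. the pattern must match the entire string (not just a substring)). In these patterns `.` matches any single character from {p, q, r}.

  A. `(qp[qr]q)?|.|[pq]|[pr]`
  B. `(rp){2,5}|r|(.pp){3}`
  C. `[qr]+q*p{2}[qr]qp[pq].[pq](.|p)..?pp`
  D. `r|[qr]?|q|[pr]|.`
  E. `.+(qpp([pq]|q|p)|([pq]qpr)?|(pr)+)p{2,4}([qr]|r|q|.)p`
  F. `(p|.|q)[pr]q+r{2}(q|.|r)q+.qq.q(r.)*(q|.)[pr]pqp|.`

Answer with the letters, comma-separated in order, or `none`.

E

A → no match
B → no match
C → no match — must end with 'pp'
D → no match
E → match
F → no match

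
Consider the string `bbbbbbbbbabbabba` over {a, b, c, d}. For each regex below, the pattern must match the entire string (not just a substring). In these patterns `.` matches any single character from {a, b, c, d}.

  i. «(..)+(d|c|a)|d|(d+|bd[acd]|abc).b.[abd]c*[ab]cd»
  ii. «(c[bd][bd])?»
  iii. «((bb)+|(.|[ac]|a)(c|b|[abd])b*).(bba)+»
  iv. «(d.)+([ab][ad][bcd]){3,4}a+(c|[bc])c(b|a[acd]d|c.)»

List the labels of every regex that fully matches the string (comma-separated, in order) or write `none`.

iii

i → no match
ii → no match
iii → match
iv → no match — must start with `d`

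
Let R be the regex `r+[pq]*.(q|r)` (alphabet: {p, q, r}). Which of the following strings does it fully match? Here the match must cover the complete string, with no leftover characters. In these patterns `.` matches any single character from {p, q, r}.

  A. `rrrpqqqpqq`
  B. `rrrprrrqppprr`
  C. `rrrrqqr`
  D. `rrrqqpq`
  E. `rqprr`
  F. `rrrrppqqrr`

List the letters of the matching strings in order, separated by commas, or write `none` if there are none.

A, C, D, E, F

A. `rrrpqqqpqq` → match
B → no match
C. `rrrrqqr` → match
D. `rrrqqpq` → match
E. `rqprr` → match
F. `rrrrppqqrr` → match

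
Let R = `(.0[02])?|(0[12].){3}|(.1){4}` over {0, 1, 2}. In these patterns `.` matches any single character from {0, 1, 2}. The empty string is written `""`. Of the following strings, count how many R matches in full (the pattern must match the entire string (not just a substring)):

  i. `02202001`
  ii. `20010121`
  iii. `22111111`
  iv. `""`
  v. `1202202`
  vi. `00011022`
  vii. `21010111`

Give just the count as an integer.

i → no match
ii → no match
iii → no match
iv → match
v → no match
vi → no match
vii → match
Total matched: 2

2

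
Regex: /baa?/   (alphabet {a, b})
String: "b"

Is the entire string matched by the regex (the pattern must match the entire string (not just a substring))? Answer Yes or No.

Every match must start with "ba", but "b" does not.

No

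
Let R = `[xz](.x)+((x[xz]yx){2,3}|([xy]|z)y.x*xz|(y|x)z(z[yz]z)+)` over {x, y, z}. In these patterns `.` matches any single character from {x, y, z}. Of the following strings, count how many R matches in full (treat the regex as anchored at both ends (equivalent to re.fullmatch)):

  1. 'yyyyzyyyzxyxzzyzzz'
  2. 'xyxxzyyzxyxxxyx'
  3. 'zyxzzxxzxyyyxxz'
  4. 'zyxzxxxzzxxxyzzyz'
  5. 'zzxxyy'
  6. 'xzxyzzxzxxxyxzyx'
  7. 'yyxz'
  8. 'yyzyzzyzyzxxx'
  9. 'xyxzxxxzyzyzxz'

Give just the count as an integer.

1 → no match
2 → no match
3 → no match
4 → no match
5 → no match
6 → no match
7 → no match
8 → no match
9 → no match
Total matched: 0

0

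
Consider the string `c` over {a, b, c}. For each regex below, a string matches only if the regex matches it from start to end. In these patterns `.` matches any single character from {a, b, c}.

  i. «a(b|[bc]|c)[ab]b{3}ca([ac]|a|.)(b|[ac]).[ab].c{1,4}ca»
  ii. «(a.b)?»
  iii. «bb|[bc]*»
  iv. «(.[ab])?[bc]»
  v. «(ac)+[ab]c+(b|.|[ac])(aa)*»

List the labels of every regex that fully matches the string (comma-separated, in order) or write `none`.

iii, iv

i → no match — must start with `a`
ii → no match
iii → match
iv → match
v → no match — must start with `ac`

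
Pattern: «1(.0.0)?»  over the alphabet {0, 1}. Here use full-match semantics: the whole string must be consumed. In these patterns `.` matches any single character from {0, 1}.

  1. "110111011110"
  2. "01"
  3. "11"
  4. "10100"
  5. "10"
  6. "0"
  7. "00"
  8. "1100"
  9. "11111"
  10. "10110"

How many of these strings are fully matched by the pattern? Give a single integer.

0

1 → no match
2 → no match — must start with "1"
3 → no match
4 → no match
5 → no match
6 → no match — must start with "1"
7 → no match — must start with "1"
8 → no match
9 → no match
10 → no match
Total matched: 0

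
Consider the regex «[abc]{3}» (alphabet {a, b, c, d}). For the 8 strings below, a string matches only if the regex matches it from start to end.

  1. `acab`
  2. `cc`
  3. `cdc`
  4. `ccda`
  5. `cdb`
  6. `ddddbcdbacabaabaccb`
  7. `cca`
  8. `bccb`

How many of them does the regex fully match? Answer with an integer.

1

1 → no match
2 → no match
3 → no match
4 → no match
5 → no match
6 → no match
7 → match
8 → no match
Total matched: 1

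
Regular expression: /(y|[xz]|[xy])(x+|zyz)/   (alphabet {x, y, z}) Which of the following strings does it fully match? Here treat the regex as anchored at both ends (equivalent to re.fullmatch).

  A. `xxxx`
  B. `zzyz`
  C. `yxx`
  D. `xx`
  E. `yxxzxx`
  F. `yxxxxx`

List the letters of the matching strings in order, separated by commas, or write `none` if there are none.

A, B, C, D, F

A → match
B → match
C → match
D → match
E → no match
F → match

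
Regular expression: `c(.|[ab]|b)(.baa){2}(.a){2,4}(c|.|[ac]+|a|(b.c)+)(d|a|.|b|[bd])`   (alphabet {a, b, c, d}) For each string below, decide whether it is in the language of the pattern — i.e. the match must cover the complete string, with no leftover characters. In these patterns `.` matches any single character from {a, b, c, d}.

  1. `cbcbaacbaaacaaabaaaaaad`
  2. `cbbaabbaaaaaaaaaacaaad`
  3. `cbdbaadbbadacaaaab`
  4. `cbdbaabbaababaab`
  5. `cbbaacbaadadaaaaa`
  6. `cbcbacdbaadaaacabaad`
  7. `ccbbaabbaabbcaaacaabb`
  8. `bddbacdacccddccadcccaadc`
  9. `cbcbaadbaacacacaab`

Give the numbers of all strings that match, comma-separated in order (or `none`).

4, 9

1 → no match
2 → no match
3 → no match
4 → match
5 → no match
6 → no match
7 → no match
8 → no match — must start with `c`
9 → match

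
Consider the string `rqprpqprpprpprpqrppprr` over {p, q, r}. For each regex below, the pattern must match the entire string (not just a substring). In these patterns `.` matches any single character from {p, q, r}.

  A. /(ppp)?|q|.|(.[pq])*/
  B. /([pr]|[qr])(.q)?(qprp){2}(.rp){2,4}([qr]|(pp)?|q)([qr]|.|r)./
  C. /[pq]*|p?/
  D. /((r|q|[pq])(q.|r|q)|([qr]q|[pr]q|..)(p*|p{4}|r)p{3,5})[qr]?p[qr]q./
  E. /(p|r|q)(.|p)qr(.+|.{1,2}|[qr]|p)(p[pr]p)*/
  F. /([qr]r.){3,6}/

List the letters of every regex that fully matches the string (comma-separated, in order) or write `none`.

B

A → no match
B → match
C → no match
D → no match
E → no match
F → no match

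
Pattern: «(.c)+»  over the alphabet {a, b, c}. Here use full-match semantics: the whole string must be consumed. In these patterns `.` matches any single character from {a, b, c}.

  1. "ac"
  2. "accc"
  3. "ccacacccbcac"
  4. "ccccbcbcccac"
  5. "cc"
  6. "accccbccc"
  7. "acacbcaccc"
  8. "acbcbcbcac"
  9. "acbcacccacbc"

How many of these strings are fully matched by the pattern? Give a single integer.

8

1 → match
2 → match
3 → match
4 → match
5 → match
6 → no match
7 → match
8 → match
9 → match
Total matched: 8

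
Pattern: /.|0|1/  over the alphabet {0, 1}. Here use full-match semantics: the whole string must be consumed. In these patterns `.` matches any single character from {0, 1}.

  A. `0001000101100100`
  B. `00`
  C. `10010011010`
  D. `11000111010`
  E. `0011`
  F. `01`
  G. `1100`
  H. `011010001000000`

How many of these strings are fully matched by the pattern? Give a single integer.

A → no match
B → no match
C → no match
D → no match
E → no match
F → no match
G → no match
H → no match
Total matched: 0

0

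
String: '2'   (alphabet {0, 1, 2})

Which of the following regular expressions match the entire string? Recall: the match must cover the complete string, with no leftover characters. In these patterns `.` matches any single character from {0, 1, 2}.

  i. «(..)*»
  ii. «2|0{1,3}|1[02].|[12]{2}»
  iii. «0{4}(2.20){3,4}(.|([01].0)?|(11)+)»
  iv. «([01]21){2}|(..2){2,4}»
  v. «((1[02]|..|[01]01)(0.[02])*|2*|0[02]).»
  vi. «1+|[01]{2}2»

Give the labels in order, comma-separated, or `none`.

i → no match
ii → match
iii → no match — must start with '0'
iv → no match
v → match
vi → no match

ii, v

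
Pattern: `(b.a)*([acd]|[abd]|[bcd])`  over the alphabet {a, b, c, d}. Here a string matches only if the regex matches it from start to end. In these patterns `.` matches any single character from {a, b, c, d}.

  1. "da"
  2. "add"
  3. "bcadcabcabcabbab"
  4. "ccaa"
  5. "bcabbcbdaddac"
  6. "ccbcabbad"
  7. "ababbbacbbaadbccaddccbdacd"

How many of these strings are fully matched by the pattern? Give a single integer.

1 → no match
2 → no match
3 → no match
4 → no match
5 → no match
6 → no match
7 → no match
Total matched: 0

0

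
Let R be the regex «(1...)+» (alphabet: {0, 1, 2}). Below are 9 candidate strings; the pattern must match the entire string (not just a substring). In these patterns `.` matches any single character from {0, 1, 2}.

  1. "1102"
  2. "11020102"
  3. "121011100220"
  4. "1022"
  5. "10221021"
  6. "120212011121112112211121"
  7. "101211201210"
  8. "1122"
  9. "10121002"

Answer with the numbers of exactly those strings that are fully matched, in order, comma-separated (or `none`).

1, 4, 5, 6, 7, 8, 9

1 → match
2 → no match
3 → no match
4 → match
5 → match
6 → match
7 → match
8 → match
9 → match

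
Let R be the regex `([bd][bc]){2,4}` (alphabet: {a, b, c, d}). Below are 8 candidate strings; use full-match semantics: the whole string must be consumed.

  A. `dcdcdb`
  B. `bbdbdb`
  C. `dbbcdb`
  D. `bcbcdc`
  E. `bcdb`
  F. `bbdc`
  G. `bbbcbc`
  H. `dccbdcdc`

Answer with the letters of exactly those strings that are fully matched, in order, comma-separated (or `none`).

A, B, C, D, E, F, G

A → match
B → match
C → match
D → match
E → match
F → match
G → match
H → no match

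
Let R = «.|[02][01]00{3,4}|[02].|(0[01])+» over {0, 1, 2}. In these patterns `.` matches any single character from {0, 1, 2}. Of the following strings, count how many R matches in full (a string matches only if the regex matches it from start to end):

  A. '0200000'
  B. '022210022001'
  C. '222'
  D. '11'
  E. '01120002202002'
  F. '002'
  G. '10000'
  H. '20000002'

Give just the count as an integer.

A. '0200000' → no match
B. '022210022001' → no match
C. '222' → no match
D. '11' → no match
E → no match
F. '002' → no match
G. '10000' → no match
H. '20000002' → no match
Total matched: 0

0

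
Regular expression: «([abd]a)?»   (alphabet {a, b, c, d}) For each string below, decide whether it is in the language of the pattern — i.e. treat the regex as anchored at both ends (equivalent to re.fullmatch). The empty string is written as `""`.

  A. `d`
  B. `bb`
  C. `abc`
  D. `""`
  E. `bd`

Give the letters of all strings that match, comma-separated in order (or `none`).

A → no match
B → no match
C → no match
D → match
E → no match

D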